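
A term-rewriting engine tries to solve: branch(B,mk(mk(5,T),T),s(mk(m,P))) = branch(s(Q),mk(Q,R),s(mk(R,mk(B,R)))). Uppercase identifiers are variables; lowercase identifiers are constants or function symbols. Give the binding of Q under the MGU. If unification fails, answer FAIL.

Decompose branch/3: B = s(Q),  mk(mk(5,T),T) = mk(Q,R),  s(mk(m,P)) = s(mk(R,mk(B,R))).
Bind B := s(Q); substituting into the one remaining equation that mentions B gives: s(mk(m,P)) = s(mk(R,mk(s(Q),R))).
Decompose mk/2: mk(5,T) = Q,  T = R.
Bind Q := mk(5,T); substituting into the one remaining equation that mentions Q gives: s(mk(m,P)) = s(mk(R,mk(s(mk(5,T)),R))). Substituting into the earlier binding gives B := s(mk(5,T)).
Bind T := R; substituting into the remaining equation gives: s(mk(m,P)) = s(mk(R,mk(s(mk(5,R)),R))). Substituting into the earlier bindings gives B := s(mk(5,R)), Q := mk(5,R).
Decompose s/1: mk(m,P) = mk(R,mk(s(mk(5,R)),R)).
Decompose mk/2: m = R,  P = mk(s(mk(5,R)),R).
Bind R := m; substituting into the remaining equation gives: P = mk(s(mk(5,m)),m). Substituting into the earlier bindings gives B := s(mk(5,m)), Q := mk(5,m), T := m.
Bind P := mk(s(mk(5,m)),m).
MGU = { B := s(mk(5,m)), Q := mk(5,m), T := m, R := m, P := mk(s(mk(5,m)),m) }, so Q := mk(5,m).

mk(5,m)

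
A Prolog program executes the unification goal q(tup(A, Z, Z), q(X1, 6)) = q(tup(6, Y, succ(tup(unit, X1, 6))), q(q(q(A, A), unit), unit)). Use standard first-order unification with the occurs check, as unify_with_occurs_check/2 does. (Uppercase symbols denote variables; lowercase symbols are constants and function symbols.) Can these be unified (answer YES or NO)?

Decompose q/2: tup(A, Z, Z) = tup(6, Y, succ(tup(unit, X1, 6))),  q(X1, 6) = q(q(q(A, A), unit), unit).
Decompose tup/3: A = 6,  Z = Y,  Z = succ(tup(unit, X1, 6)).
Bind A := 6; substituting into the one remaining equation that mentions A gives: q(X1, 6) = q(q(q(6, 6), unit), unit).
Bind Z := Y; substituting into the one remaining equation that mentions Z gives: Y = succ(tup(unit, X1, 6)).
Bind Y := succ(tup(unit, X1, 6)); no other remaining equation mentions Y. Substituting into the earlier binding gives Z := succ(tup(unit, X1, 6)).
Decompose q/2: X1 = q(q(6, 6), unit),  6 = unit.
Bind X1 := q(q(6, 6), unit); no other remaining equation mentions X1. Substituting into the earlier bindings gives Z := succ(tup(unit, q(q(6, 6), unit), 6)), Y := succ(tup(unit, q(q(6, 6), unit), 6)).
Clash: constants 6 and unit differ; no unifier exists.

NO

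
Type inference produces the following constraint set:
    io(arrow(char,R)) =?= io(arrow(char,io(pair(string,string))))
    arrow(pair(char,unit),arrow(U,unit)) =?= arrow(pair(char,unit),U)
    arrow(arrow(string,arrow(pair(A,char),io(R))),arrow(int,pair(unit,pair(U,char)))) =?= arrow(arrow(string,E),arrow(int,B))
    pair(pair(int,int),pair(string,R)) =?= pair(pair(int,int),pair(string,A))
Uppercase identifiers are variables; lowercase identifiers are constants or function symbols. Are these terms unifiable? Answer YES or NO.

NO

Decompose io/1: arrow(char,R) =?= arrow(char,io(pair(string,string))).
Decompose arrow/2: char =?= char,  R =?= io(pair(string,string)).
Delete trivial equation char =?= char.
Bind R := io(pair(string,string)); substituting into the 2 remaining equations that mention R gives: arrow(arrow(string,arrow(pair(A,char),io(io(pair(string,string))))),arrow(int,pair(unit,pair(U,char)))) =?= arrow(arrow(string,E),arrow(int,B)),  pair(pair(int,int),pair(string,io(pair(string,string)))) =?= pair(pair(int,int),pair(string,A)).
Decompose arrow/2: pair(char,unit) =?= pair(char,unit),  arrow(U,unit) =?= U.
Delete trivial equation pair(char,unit) =?= pair(char,unit).
Occurs check fails: U occurs in arrow(U,unit); the equation U =?= arrow(U,unit) has no finite solution.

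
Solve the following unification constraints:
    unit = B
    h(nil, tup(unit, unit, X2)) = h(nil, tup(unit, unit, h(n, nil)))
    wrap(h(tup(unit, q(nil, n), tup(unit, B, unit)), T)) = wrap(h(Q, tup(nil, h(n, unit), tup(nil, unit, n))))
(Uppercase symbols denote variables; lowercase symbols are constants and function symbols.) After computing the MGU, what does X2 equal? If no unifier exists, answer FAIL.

h(n, nil)

Bind B := unit; substituting into the one remaining equation that mentions B gives: wrap(h(tup(unit, q(nil, n), tup(unit, unit, unit)), T)) = wrap(h(Q, tup(nil, h(n, unit), tup(nil, unit, n)))).
Decompose h/2: nil = nil,  tup(unit, unit, X2) = tup(unit, unit, h(n, nil)).
Delete trivial equation nil = nil.
Decompose tup/3: unit = unit,  unit = unit,  X2 = h(n, nil).
Delete trivial equation unit = unit.
Delete trivial equation unit = unit.
Bind X2 := h(n, nil); no other remaining equation mentions X2.
Decompose wrap/1: h(tup(unit, q(nil, n), tup(unit, unit, unit)), T) = h(Q, tup(nil, h(n, unit), tup(nil, unit, n))).
Decompose h/2: tup(unit, q(nil, n), tup(unit, unit, unit)) = Q,  T = tup(nil, h(n, unit), tup(nil, unit, n)).
Bind Q := tup(unit, q(nil, n), tup(unit, unit, unit)); no other remaining equation mentions Q.
Bind T := tup(nil, h(n, unit), tup(nil, unit, n)).
MGU = { B := unit, X2 := h(n, nil), Q := tup(unit, q(nil, n), tup(unit, unit, unit)), T := tup(nil, h(n, unit), tup(nil, unit, n)) }, so X2 := h(n, nil).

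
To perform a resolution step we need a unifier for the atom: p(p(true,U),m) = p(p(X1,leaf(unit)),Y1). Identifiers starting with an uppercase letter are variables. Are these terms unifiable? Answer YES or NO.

Decompose p/2: p(true,U) = p(X1,leaf(unit)),  m = Y1.
Decompose p/2: true = X1,  U = leaf(unit).
Bind X1 := true; no other remaining equation mentions X1.
Bind U := leaf(unit); no other remaining equation mentions U.
Bind Y1 := m.
No equations remain and no clash or occurs-check failure arose, so a unifier exists.

YES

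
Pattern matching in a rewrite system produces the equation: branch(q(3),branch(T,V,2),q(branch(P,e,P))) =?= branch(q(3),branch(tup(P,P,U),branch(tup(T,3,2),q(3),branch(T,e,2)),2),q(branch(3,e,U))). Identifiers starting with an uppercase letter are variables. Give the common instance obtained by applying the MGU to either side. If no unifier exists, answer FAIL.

branch(q(3),branch(tup(3,3,3),branch(tup(tup(3,3,3),3,2),q(3),branch(tup(3,3,3),e,2)),2),q(branch(3,e,3)))

Decompose branch/3: q(3) =?= q(3),  branch(T,V,2) =?= branch(tup(P,P,U),branch(tup(T,3,2),q(3),branch(T,e,2)),2),  q(branch(P,e,P)) =?= q(branch(3,e,U)).
Delete trivial equation q(3) =?= q(3).
Decompose branch/3: T =?= tup(P,P,U),  V =?= branch(tup(T,3,2),q(3),branch(T,e,2)),  2 =?= 2.
Bind T := tup(P,P,U); substituting into the one remaining equation that mentions T gives: V =?= branch(tup(tup(P,P,U),3,2),q(3),branch(tup(P,P,U),e,2)).
Bind V := branch(tup(tup(P,P,U),3,2),q(3),branch(tup(P,P,U),e,2)); no other remaining equation mentions V.
Delete trivial equation 2 =?= 2.
Decompose q/1: branch(P,e,P) =?= branch(3,e,U).
Decompose branch/3: P =?= 3,  e =?= e,  P =?= U.
Bind P := 3; substituting into the one remaining equation that mentions P gives: 3 =?= U. Substituting into the earlier bindings gives T := tup(3,3,U), V := branch(tup(tup(3,3,U),3,2),q(3),branch(tup(3,3,U),e,2)).
Delete trivial equation e =?= e.
Bind U := 3. Substituting into the earlier bindings gives T := tup(3,3,3), V := branch(tup(tup(3,3,3),3,2),q(3),branch(tup(3,3,3),e,2)).
Applying the MGU to either side gives branch(q(3),branch(tup(3,3,3),branch(tup(tup(3,3,3),3,2),q(3),branch(tup(3,3,3),e,2)),2),q(branch(3,e,3))).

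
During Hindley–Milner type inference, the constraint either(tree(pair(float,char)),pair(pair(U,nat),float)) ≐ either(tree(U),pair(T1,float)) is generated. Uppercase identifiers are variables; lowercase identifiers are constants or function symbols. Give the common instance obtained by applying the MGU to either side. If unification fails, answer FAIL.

either(tree(pair(float,char)),pair(pair(pair(float,char),nat),float))

Decompose either/2: tree(pair(float,char)) ≐ tree(U),  pair(pair(U,nat),float) ≐ pair(T1,float).
Decompose tree/1: pair(float,char) ≐ U.
Bind U := pair(float,char); substituting into the remaining equation gives: pair(pair(pair(float,char),nat),float) ≐ pair(T1,float).
Decompose pair/2: pair(pair(float,char),nat) ≐ T1,  float ≐ float.
Bind T1 := pair(pair(float,char),nat); no other remaining equation mentions T1.
Delete trivial equation float ≐ float.
Applying the MGU to either side gives either(tree(pair(float,char)),pair(pair(pair(float,char),nat),float)).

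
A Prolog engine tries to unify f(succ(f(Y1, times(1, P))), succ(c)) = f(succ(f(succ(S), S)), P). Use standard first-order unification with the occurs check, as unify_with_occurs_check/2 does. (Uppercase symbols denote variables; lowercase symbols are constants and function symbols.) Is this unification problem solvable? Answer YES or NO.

Decompose f/2: succ(f(Y1, times(1, P))) = succ(f(succ(S), S)),  succ(c) = P.
Decompose succ/1: f(Y1, times(1, P)) = f(succ(S), S).
Decompose f/2: Y1 = succ(S),  times(1, P) = S.
Bind Y1 := succ(S); no other remaining equation mentions Y1.
Bind S := times(1, P); no other remaining equation mentions S. Substituting into the earlier binding gives Y1 := succ(times(1, P)).
Bind P := succ(c). Substituting into the earlier bindings gives Y1 := succ(times(1, succ(c))), S := times(1, succ(c)).
No equations remain and no clash or occurs-check failure arose, so a unifier exists.

YES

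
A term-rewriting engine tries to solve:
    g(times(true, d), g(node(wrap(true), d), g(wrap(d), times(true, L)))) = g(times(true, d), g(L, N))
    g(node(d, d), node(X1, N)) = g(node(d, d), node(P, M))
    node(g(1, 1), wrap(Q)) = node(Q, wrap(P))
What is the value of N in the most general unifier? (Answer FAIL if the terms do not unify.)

g(wrap(d), times(true, node(wrap(true), d)))

Decompose g/2: times(true, d) = times(true, d),  g(node(wrap(true), d), g(wrap(d), times(true, L))) = g(L, N).
Delete trivial equation times(true, d) = times(true, d).
Decompose g/2: node(wrap(true), d) = L,  g(wrap(d), times(true, L)) = N.
Bind L := node(wrap(true), d); substituting into the one remaining equation that mentions L gives: g(wrap(d), times(true, node(wrap(true), d))) = N.
Bind N := g(wrap(d), times(true, node(wrap(true), d))); substituting into the one remaining equation that mentions N gives: g(node(d, d), node(X1, g(wrap(d), times(true, node(wrap(true), d))))) = g(node(d, d), node(P, M)).
Decompose g/2: node(d, d) = node(d, d),  node(X1, g(wrap(d), times(true, node(wrap(true), d)))) = node(P, M).
Delete trivial equation node(d, d) = node(d, d).
Decompose node/2: X1 = P,  g(wrap(d), times(true, node(wrap(true), d))) = M.
Bind X1 := P; no other remaining equation mentions X1.
Bind M := g(wrap(d), times(true, node(wrap(true), d))); no other remaining equation mentions M.
Decompose node/2: g(1, 1) = Q,  wrap(Q) = wrap(P).
Bind Q := g(1, 1); substituting into the remaining equation gives: wrap(g(1, 1)) = wrap(P).
Decompose wrap/1: g(1, 1) = P.
Bind P := g(1, 1). Substituting into the earlier binding gives X1 := g(1, 1).
MGU = { L -> node(wrap(true), d), N -> g(wrap(d), times(true, node(wrap(true), d))), X1 -> g(1, 1), M -> g(wrap(d), times(true, node(wrap(true), d))), Q -> g(1, 1), P -> g(1, 1) }, so N -> g(wrap(d), times(true, node(wrap(true), d))).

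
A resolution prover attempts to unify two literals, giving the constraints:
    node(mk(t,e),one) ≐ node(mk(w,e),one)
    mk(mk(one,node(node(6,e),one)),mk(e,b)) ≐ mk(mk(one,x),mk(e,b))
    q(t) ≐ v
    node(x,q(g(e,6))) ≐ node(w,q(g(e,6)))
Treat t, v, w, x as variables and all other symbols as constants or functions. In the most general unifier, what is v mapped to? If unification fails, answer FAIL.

Decompose node/2: mk(t,e) ≐ mk(w,e),  one ≐ one.
Decompose mk/2: t ≐ w,  e ≐ e.
Bind t := w; substituting into the one remaining equation that mentions t gives: q(w) ≐ v.
Delete trivial equation e ≐ e.
Delete trivial equation one ≐ one.
Decompose mk/2: mk(one,node(node(6,e),one)) ≐ mk(one,x),  mk(e,b) ≐ mk(e,b).
Decompose mk/2: one ≐ one,  node(node(6,e),one) ≐ x.
Delete trivial equation one ≐ one.
Bind x := node(node(6,e),one); substituting into the one remaining equation that mentions x gives: node(node(node(6,e),one),q(g(e,6))) ≐ node(w,q(g(e,6))).
Delete trivial equation mk(e,b) ≐ mk(e,b).
Bind v := q(w); no other remaining equation mentions v.
Decompose node/2: node(node(6,e),one) ≐ w,  q(g(e,6)) ≐ q(g(e,6)).
Bind w := node(node(6,e),one); no other remaining equation mentions w. Substituting into the earlier bindings gives t := node(node(6,e),one), v := q(node(node(6,e),one)).
Delete trivial equation q(g(e,6)) ≐ q(g(e,6)).
MGU = { t := node(node(6,e),one), x := node(node(6,e),one), v := q(node(node(6,e),one)), w := node(node(6,e),one) }, so v := q(node(node(6,e),one)).

q(node(node(6,e),one))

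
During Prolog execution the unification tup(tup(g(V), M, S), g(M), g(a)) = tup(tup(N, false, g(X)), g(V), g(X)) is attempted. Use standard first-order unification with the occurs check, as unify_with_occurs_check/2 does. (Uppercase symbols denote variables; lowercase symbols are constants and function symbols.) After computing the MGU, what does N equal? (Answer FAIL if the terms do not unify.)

g(false)

Decompose tup/3: tup(g(V), M, S) = tup(N, false, g(X)),  g(M) = g(V),  g(a) = g(X).
Decompose tup/3: g(V) = N,  M = false,  S = g(X).
Bind N := g(V); no other remaining equation mentions N.
Bind M := false; substituting into the one remaining equation that mentions M gives: g(false) = g(V).
Bind S := g(X); no other remaining equation mentions S.
Decompose g/1: false = V.
Bind V := false; no other remaining equation mentions V. Substituting into the earlier binding gives N := g(false).
Decompose g/1: a = X.
Bind X := a. Substituting into the earlier binding gives S := g(a).
MGU = { N = g(false), M = false, S = g(a), V = false, X = a }, so N = g(false).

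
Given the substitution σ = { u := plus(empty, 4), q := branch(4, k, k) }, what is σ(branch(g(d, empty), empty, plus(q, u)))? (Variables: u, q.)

Replace each occurrence of u with plus(empty, 4).
Replace each occurrence of q with branch(4, k, k).
Result: branch(g(d, empty), empty, plus(branch(4, k, k), plus(empty, 4))).

branch(g(d, empty), empty, plus(branch(4, k, k), plus(empty, 4)))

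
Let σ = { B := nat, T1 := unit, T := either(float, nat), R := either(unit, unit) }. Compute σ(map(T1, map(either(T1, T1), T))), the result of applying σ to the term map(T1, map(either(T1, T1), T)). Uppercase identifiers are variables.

Replace each occurrence of T1 with unit.
Replace each occurrence of T with either(float, nat).
Result: map(unit, map(either(unit, unit), either(float, nat))).

map(unit, map(either(unit, unit), either(float, nat)))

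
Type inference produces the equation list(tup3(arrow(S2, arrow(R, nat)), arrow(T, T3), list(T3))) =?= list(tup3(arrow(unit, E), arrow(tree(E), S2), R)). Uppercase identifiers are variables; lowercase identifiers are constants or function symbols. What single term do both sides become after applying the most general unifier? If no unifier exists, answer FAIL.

Decompose list/1: tup3(arrow(S2, arrow(R, nat)), arrow(T, T3), list(T3)) =?= tup3(arrow(unit, E), arrow(tree(E), S2), R).
Decompose tup3/3: arrow(S2, arrow(R, nat)) =?= arrow(unit, E),  arrow(T, T3) =?= arrow(tree(E), S2),  list(T3) =?= R.
Decompose arrow/2: S2 =?= unit,  arrow(R, nat) =?= E.
Bind S2 := unit; substituting into the one remaining equation that mentions S2 gives: arrow(T, T3) =?= arrow(tree(E), unit).
Bind E := arrow(R, nat); substituting into the one remaining equation that mentions E gives: arrow(T, T3) =?= arrow(tree(arrow(R, nat)), unit).
Decompose arrow/2: T =?= tree(arrow(R, nat)),  T3 =?= unit.
Bind T := tree(arrow(R, nat)); no other remaining equation mentions T.
Bind T3 := unit; substituting into the remaining equation gives: list(unit) =?= R.
Bind R := list(unit). Substituting into the earlier bindings gives E := arrow(list(unit), nat), T := tree(arrow(list(unit), nat)).
Applying the MGU to either side gives list(tup3(arrow(unit, arrow(list(unit), nat)), arrow(tree(arrow(list(unit), nat)), unit), list(unit))).

list(tup3(arrow(unit, arrow(list(unit), nat)), arrow(tree(arrow(list(unit), nat)), unit), list(unit)))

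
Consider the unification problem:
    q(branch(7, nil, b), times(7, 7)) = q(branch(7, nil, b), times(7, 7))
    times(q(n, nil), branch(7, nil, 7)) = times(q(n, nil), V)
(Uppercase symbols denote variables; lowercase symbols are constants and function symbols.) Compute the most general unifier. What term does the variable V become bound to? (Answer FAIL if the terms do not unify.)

branch(7, nil, 7)

Delete trivial equation q(branch(7, nil, b), times(7, 7)) = q(branch(7, nil, b), times(7, 7)).
Decompose times/2: q(n, nil) = q(n, nil),  branch(7, nil, 7) = V.
Delete trivial equation q(n, nil) = q(n, nil).
Bind V := branch(7, nil, 7).
MGU = { V -> branch(7, nil, 7) }, so V -> branch(7, nil, 7).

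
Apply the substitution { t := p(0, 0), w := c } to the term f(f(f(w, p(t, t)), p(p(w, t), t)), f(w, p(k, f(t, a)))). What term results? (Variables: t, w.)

Replace each occurrence of t with p(0, 0).
Replace each occurrence of w with c.
Result: f(f(f(c, p(p(0, 0), p(0, 0))), p(p(c, p(0, 0)), p(0, 0))), f(c, p(k, f(p(0, 0), a)))).

f(f(f(c, p(p(0, 0), p(0, 0))), p(p(c, p(0, 0)), p(0, 0))), f(c, p(k, f(p(0, 0), a))))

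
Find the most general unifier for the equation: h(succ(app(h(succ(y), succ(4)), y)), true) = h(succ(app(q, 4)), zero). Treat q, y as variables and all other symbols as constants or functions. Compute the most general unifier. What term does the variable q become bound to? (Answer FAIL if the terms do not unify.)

Decompose h/2: succ(app(h(succ(y), succ(4)), y)) = succ(app(q, 4)),  true = zero.
Decompose succ/1: app(h(succ(y), succ(4)), y) = app(q, 4).
Decompose app/2: h(succ(y), succ(4)) = q,  y = 4.
Bind q := h(succ(y), succ(4)); no other remaining equation mentions q.
Bind y := 4; no other remaining equation mentions y. Substituting into the earlier binding gives q := h(succ(4), succ(4)).
Clash: constants true and zero differ; no unifier exists.

FAIL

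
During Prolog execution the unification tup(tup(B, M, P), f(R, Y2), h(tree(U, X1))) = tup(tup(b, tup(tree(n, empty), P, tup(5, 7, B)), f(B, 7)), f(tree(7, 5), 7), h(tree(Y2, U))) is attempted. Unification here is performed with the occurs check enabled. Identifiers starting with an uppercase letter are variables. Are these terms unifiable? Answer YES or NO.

Decompose tup/3: tup(B, M, P) = tup(b, tup(tree(n, empty), P, tup(5, 7, B)), f(B, 7)),  f(R, Y2) = f(tree(7, 5), 7),  h(tree(U, X1)) = h(tree(Y2, U)).
Decompose tup/3: B = b,  M = tup(tree(n, empty), P, tup(5, 7, B)),  P = f(B, 7).
Bind B := b; substituting into the 2 remaining equations that mention B gives: M = tup(tree(n, empty), P, tup(5, 7, b)),  P = f(b, 7).
Bind M := tup(tree(n, empty), P, tup(5, 7, b)); no other remaining equation mentions M.
Bind P := f(b, 7); no other remaining equation mentions P. Substituting into the earlier binding gives M := tup(tree(n, empty), f(b, 7), tup(5, 7, b)).
Decompose f/2: R = tree(7, 5),  Y2 = 7.
Bind R := tree(7, 5); no other remaining equation mentions R.
Bind Y2 := 7; substituting into the remaining equation gives: h(tree(U, X1)) = h(tree(7, U)).
Decompose h/1: tree(U, X1) = tree(7, U).
Decompose tree/2: U = 7,  X1 = U.
Bind U := 7; substituting into the remaining equation gives: X1 = 7.
Bind X1 := 7.
No equations remain and no clash or occurs-check failure arose, so a unifier exists.

YES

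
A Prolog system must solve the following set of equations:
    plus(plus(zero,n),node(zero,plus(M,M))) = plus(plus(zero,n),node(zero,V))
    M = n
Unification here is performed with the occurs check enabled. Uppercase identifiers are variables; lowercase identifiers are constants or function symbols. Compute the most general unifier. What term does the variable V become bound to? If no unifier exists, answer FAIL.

plus(n,n)

Decompose plus/2: plus(zero,n) = plus(zero,n),  node(zero,plus(M,M)) = node(zero,V).
Delete trivial equation plus(zero,n) = plus(zero,n).
Decompose node/2: zero = zero,  plus(M,M) = V.
Delete trivial equation zero = zero.
Bind V := plus(M,M); no other remaining equation mentions V.
Bind M := n. Substituting into the earlier binding gives V := plus(n,n).
MGU = { V = plus(n,n), M = n }, so V = plus(n,n).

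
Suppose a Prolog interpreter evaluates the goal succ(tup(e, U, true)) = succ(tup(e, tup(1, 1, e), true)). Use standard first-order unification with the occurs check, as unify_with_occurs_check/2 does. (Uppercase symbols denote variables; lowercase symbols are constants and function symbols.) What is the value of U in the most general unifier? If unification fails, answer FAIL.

Decompose succ/1: tup(e, U, true) = tup(e, tup(1, 1, e), true).
Decompose tup/3: e = e,  U = tup(1, 1, e),  true = true.
Delete trivial equation e = e.
Bind U := tup(1, 1, e); no other remaining equation mentions U.
Delete trivial equation true = true.
MGU = { U = tup(1, 1, e) }, so U = tup(1, 1, e).

tup(1, 1, e)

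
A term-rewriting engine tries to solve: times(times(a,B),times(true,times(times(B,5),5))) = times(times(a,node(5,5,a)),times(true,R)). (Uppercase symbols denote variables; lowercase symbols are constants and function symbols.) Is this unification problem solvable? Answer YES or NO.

Decompose times/2: times(a,B) = times(a,node(5,5,a)),  times(true,times(times(B,5),5)) = times(true,R).
Decompose times/2: a = a,  B = node(5,5,a).
Delete trivial equation a = a.
Bind B := node(5,5,a); substituting into the remaining equation gives: times(true,times(times(node(5,5,a),5),5)) = times(true,R).
Decompose times/2: true = true,  times(times(node(5,5,a),5),5) = R.
Delete trivial equation true = true.
Bind R := times(times(node(5,5,a),5),5).
No equations remain and no clash or occurs-check failure arose, so a unifier exists.

YES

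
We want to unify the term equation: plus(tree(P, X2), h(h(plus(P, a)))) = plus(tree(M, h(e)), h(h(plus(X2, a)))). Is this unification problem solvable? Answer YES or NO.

Decompose plus/2: tree(P, X2) = tree(M, h(e)),  h(h(plus(P, a))) = h(h(plus(X2, a))).
Decompose tree/2: P = M,  X2 = h(e).
Bind P := M; substituting into the one remaining equation that mentions P gives: h(h(plus(M, a))) = h(h(plus(X2, a))).
Bind X2 := h(e); substituting into the remaining equation gives: h(h(plus(M, a))) = h(h(plus(h(e), a))).
Decompose h/1: h(plus(M, a)) = h(plus(h(e), a)).
Decompose h/1: plus(M, a) = plus(h(e), a).
Decompose plus/2: M = h(e),  a = a.
Bind M := h(e); no other remaining equation mentions M. Substituting into the earlier binding gives P := h(e).
Delete trivial equation a = a.
No equations remain and no clash or occurs-check failure arose, so a unifier exists.

YES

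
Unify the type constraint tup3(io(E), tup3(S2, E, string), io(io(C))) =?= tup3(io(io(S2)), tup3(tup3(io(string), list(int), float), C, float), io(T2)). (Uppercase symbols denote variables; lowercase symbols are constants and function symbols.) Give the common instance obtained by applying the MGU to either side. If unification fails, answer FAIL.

FAIL

Decompose tup3/3: io(E) =?= io(io(S2)),  tup3(S2, E, string) =?= tup3(tup3(io(string), list(int), float), C, float),  io(io(C)) =?= io(T2).
Decompose io/1: E =?= io(S2).
Bind E := io(S2); substituting into the one remaining equation that mentions E gives: tup3(S2, io(S2), string) =?= tup3(tup3(io(string), list(int), float), C, float).
Decompose tup3/3: S2 =?= tup3(io(string), list(int), float),  io(S2) =?= C,  string =?= float.
Bind S2 := tup3(io(string), list(int), float); substituting into the one remaining equation that mentions S2 gives: io(tup3(io(string), list(int), float)) =?= C. Substituting into the earlier binding gives E := io(tup3(io(string), list(int), float)).
Bind C := io(tup3(io(string), list(int), float)); substituting into the one remaining equation that mentions C gives: io(io(io(tup3(io(string), list(int), float)))) =?= io(T2).
Clash: constants string and float differ; no unifier exists.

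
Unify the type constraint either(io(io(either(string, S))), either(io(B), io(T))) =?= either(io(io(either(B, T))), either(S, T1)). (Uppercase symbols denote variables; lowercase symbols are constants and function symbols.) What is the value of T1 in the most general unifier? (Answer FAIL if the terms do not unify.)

io(io(string))

Decompose either/2: io(io(either(string, S))) =?= io(io(either(B, T))),  either(io(B), io(T)) =?= either(S, T1).
Decompose io/1: io(either(string, S)) =?= io(either(B, T)).
Decompose io/1: either(string, S) =?= either(B, T).
Decompose either/2: string =?= B,  S =?= T.
Bind B := string; substituting into the one remaining equation that mentions B gives: either(io(string), io(T)) =?= either(S, T1).
Bind S := T; substituting into the remaining equation gives: either(io(string), io(T)) =?= either(T, T1).
Decompose either/2: io(string) =?= T,  io(T) =?= T1.
Bind T := io(string); substituting into the remaining equation gives: io(io(string)) =?= T1. Substituting into the earlier binding gives S := io(string).
Bind T1 := io(io(string)).
MGU = { B := string, S := io(string), T := io(string), T1 := io(io(string)) }, so T1 := io(io(string)).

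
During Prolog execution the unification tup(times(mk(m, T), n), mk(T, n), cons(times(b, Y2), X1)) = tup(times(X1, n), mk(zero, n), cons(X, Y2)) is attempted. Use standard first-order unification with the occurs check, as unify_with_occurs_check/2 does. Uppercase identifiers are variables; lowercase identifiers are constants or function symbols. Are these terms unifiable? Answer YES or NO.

YES

Decompose tup/3: times(mk(m, T), n) = times(X1, n),  mk(T, n) = mk(zero, n),  cons(times(b, Y2), X1) = cons(X, Y2).
Decompose times/2: mk(m, T) = X1,  n = n.
Bind X1 := mk(m, T); substituting into the one remaining equation that mentions X1 gives: cons(times(b, Y2), mk(m, T)) = cons(X, Y2).
Delete trivial equation n = n.
Decompose mk/2: T = zero,  n = n.
Bind T := zero; substituting into the one remaining equation that mentions T gives: cons(times(b, Y2), mk(m, zero)) = cons(X, Y2). Substituting into the earlier binding gives X1 := mk(m, zero).
Delete trivial equation n = n.
Decompose cons/2: times(b, Y2) = X,  mk(m, zero) = Y2.
Bind X := times(b, Y2); no other remaining equation mentions X.
Bind Y2 := mk(m, zero). Substituting into the earlier binding gives X := times(b, mk(m, zero)).
No equations remain and no clash or occurs-check failure arose, so a unifier exists.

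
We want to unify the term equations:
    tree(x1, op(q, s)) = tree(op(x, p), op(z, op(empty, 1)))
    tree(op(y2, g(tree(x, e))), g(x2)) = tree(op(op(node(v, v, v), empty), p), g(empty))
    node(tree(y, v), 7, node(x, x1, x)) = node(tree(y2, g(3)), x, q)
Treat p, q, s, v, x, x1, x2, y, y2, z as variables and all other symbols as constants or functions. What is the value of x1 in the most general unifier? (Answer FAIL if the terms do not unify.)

Decompose tree/2: x1 = op(x, p),  op(q, s) = op(z, op(empty, 1)).
Bind x1 := op(x, p); substituting into the one remaining equation that mentions x1 gives: node(tree(y, v), 7, node(x, op(x, p), x)) = node(tree(y2, g(3)), x, q).
Decompose op/2: q = z,  s = op(empty, 1).
Bind q := z; substituting into the one remaining equation that mentions q gives: node(tree(y, v), 7, node(x, op(x, p), x)) = node(tree(y2, g(3)), x, z).
Bind s := op(empty, 1); no other remaining equation mentions s.
Decompose tree/2: op(y2, g(tree(x, e))) = op(op(node(v, v, v), empty), p),  g(x2) = g(empty).
Decompose op/2: y2 = op(node(v, v, v), empty),  g(tree(x, e)) = p.
Bind y2 := op(node(v, v, v), empty); substituting into the one remaining equation that mentions y2 gives: node(tree(y, v), 7, node(x, op(x, p), x)) = node(tree(op(node(v, v, v), empty), g(3)), x, z).
Bind p := g(tree(x, e)); substituting into the one remaining equation that mentions p gives: node(tree(y, v), 7, node(x, op(x, g(tree(x, e))), x)) = node(tree(op(node(v, v, v), empty), g(3)), x, z). Substituting into the earlier binding gives x1 := op(x, g(tree(x, e))).
Decompose g/1: x2 = empty.
Bind x2 := empty; no other remaining equation mentions x2.
Decompose node/3: tree(y, v) = tree(op(node(v, v, v), empty), g(3)),  7 = x,  node(x, op(x, g(tree(x, e))), x) = z.
Decompose tree/2: y = op(node(v, v, v), empty),  v = g(3).
Bind y := op(node(v, v, v), empty); no other remaining equation mentions y.
Bind v := g(3); no other remaining equation mentions v. Substituting into the earlier bindings gives y2 := op(node(g(3), g(3), g(3)), empty), y := op(node(g(3), g(3), g(3)), empty).
Bind x := 7; substituting into the remaining equation gives: node(7, op(7, g(tree(7, e))), 7) = z. Substituting into the earlier bindings gives x1 := op(7, g(tree(7, e))), p := g(tree(7, e)).
Bind z := node(7, op(7, g(tree(7, e))), 7). Substituting into the earlier binding gives q := node(7, op(7, g(tree(7, e))), 7).
MGU = { x1 -> op(7, g(tree(7, e))), q -> node(7, op(7, g(tree(7, e))), 7), s -> op(empty, 1), y2 -> op(node(g(3), g(3), g(3)), empty), p -> g(tree(7, e)), x2 -> empty, y -> op(node(g(3), g(3), g(3)), empty), v -> g(3), x -> 7, z -> node(7, op(7, g(tree(7, e))), 7) }, so x1 -> op(7, g(tree(7, e))).

op(7, g(tree(7, e)))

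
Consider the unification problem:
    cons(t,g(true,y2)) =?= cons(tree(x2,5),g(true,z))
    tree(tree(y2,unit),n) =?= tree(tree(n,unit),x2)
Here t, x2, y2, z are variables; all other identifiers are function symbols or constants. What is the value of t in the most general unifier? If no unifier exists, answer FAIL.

Decompose cons/2: t =?= tree(x2,5),  g(true,y2) =?= g(true,z).
Bind t := tree(x2,5); no other remaining equation mentions t.
Decompose g/2: true =?= true,  y2 =?= z.
Delete trivial equation true =?= true.
Bind y2 := z; substituting into the remaining equation gives: tree(tree(z,unit),n) =?= tree(tree(n,unit),x2).
Decompose tree/2: tree(z,unit) =?= tree(n,unit),  n =?= x2.
Decompose tree/2: z =?= n,  unit =?= unit.
Bind z := n; no other remaining equation mentions z. Substituting into the earlier binding gives y2 := n.
Delete trivial equation unit =?= unit.
Bind x2 := n. Substituting into the earlier binding gives t := tree(n,5).
MGU = { t ↦ tree(n,5), y2 ↦ n, z ↦ n, x2 ↦ n }, so t ↦ tree(n,5).

tree(n,5)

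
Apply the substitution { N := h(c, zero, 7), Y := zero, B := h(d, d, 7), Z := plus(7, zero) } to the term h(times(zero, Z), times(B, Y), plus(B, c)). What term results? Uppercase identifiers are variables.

Replace each occurrence of Y with zero.
Replace each occurrence of B with h(d, d, 7).
Replace each occurrence of Z with plus(7, zero).
Result: h(times(zero, plus(7, zero)), times(h(d, d, 7), zero), plus(h(d, d, 7), c)).

h(times(zero, plus(7, zero)), times(h(d, d, 7), zero), plus(h(d, d, 7), c))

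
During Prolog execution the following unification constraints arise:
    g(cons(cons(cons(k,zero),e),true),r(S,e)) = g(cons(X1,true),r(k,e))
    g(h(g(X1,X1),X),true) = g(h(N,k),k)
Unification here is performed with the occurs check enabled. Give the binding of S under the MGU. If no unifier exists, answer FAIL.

FAIL

Decompose g/2: cons(cons(cons(k,zero),e),true) = cons(X1,true),  r(S,e) = r(k,e).
Decompose cons/2: cons(cons(k,zero),e) = X1,  true = true.
Bind X1 := cons(cons(k,zero),e); substituting into the one remaining equation that mentions X1 gives: g(h(g(cons(cons(k,zero),e),cons(cons(k,zero),e)),X),true) = g(h(N,k),k).
Delete trivial equation true = true.
Decompose r/2: S = k,  e = e.
Bind S := k; no other remaining equation mentions S.
Delete trivial equation e = e.
Decompose g/2: h(g(cons(cons(k,zero),e),cons(cons(k,zero),e)),X) = h(N,k),  true = k.
Decompose h/2: g(cons(cons(k,zero),e),cons(cons(k,zero),e)) = N,  X = k.
Bind N := g(cons(cons(k,zero),e),cons(cons(k,zero),e)); no other remaining equation mentions N.
Bind X := k; no other remaining equation mentions X.
Clash: constants true and k differ; no unifier exists.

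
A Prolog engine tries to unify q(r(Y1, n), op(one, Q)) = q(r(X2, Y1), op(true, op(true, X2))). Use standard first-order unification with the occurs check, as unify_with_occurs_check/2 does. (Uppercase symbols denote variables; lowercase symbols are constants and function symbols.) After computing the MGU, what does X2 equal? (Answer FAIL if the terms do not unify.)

FAIL

Decompose q/2: r(Y1, n) = r(X2, Y1),  op(one, Q) = op(true, op(true, X2)).
Decompose r/2: Y1 = X2,  n = Y1.
Bind Y1 := X2; substituting into the one remaining equation that mentions Y1 gives: n = X2.
Bind X2 := n; substituting into the remaining equation gives: op(one, Q) = op(true, op(true, n)). Substituting into the earlier binding gives Y1 := n.
Decompose op/2: one = true,  Q = op(true, n).
Clash: constants one and true differ; no unifier exists.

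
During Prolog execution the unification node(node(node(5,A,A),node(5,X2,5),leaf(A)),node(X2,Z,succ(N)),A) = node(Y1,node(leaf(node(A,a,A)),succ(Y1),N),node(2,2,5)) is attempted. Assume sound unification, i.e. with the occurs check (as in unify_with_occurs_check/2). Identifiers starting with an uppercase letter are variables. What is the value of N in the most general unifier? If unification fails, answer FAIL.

Decompose node/3: node(node(5,A,A),node(5,X2,5),leaf(A)) = Y1,  node(X2,Z,succ(N)) = node(leaf(node(A,a,A)),succ(Y1),N),  A = node(2,2,5).
Bind Y1 := node(node(5,A,A),node(5,X2,5),leaf(A)); substituting into the one remaining equation that mentions Y1 gives: node(X2,Z,succ(N)) = node(leaf(node(A,a,A)),succ(node(node(5,A,A),node(5,X2,5),leaf(A))),N).
Decompose node/3: X2 = leaf(node(A,a,A)),  Z = succ(node(node(5,A,A),node(5,X2,5),leaf(A))),  succ(N) = N.
Bind X2 := leaf(node(A,a,A)); substituting into the one remaining equation that mentions X2 gives: Z = succ(node(node(5,A,A),node(5,leaf(node(A,a,A)),5),leaf(A))). Substituting into the earlier binding gives Y1 := node(node(5,A,A),node(5,leaf(node(A,a,A)),5),leaf(A)).
Bind Z := succ(node(node(5,A,A),node(5,leaf(node(A,a,A)),5),leaf(A))); no other remaining equation mentions Z.
Occurs check fails: N occurs in succ(N); the equation N = succ(N) has no finite solution.

FAIL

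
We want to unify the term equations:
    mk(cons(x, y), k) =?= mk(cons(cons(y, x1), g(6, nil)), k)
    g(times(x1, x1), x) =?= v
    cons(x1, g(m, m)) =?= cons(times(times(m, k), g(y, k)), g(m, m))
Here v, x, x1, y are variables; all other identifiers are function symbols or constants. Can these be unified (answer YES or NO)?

YES

Decompose mk/2: cons(x, y) =?= cons(cons(y, x1), g(6, nil)),  k =?= k.
Decompose cons/2: x =?= cons(y, x1),  y =?= g(6, nil).
Bind x := cons(y, x1); substituting into the one remaining equation that mentions x gives: g(times(x1, x1), cons(y, x1)) =?= v.
Bind y := g(6, nil); substituting into the 2 remaining equations that mention y gives: g(times(x1, x1), cons(g(6, nil), x1)) =?= v,  cons(x1, g(m, m)) =?= cons(times(times(m, k), g(g(6, nil), k)), g(m, m)). Substituting into the earlier binding gives x := cons(g(6, nil), x1).
Delete trivial equation k =?= k.
Bind v := g(times(x1, x1), cons(g(6, nil), x1)); no other remaining equation mentions v.
Decompose cons/2: x1 =?= times(times(m, k), g(g(6, nil), k)),  g(m, m) =?= g(m, m).
Bind x1 := times(times(m, k), g(g(6, nil), k)); no other remaining equation mentions x1. Substituting into the earlier bindings gives x := cons(g(6, nil), times(times(m, k), g(g(6, nil), k))), v := g(times(times(times(m, k), g(g(6, nil), k)), times(times(m, k), g(g(6, nil), k))), cons(g(6, nil), times(times(m, k), g(g(6, nil), k)))).
Delete trivial equation g(m, m) =?= g(m, m).
No equations remain and no clash or occurs-check failure arose, so a unifier exists.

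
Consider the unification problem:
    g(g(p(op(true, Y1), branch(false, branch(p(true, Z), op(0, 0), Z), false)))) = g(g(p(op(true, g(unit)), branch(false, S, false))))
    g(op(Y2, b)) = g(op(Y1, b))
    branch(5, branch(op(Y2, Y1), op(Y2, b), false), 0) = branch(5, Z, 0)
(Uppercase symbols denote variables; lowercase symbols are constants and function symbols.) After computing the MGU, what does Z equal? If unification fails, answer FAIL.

Decompose g/1: g(p(op(true, Y1), branch(false, branch(p(true, Z), op(0, 0), Z), false))) = g(p(op(true, g(unit)), branch(false, S, false))).
Decompose g/1: p(op(true, Y1), branch(false, branch(p(true, Z), op(0, 0), Z), false)) = p(op(true, g(unit)), branch(false, S, false)).
Decompose p/2: op(true, Y1) = op(true, g(unit)),  branch(false, branch(p(true, Z), op(0, 0), Z), false) = branch(false, S, false).
Decompose op/2: true = true,  Y1 = g(unit).
Delete trivial equation true = true.
Bind Y1 := g(unit); substituting into the 2 remaining equations that mention Y1 gives: g(op(Y2, b)) = g(op(g(unit), b)),  branch(5, branch(op(Y2, g(unit)), op(Y2, b), false), 0) = branch(5, Z, 0).
Decompose branch/3: false = false,  branch(p(true, Z), op(0, 0), Z) = S,  false = false.
Delete trivial equation false = false.
Bind S := branch(p(true, Z), op(0, 0), Z); no other remaining equation mentions S.
Delete trivial equation false = false.
Decompose g/1: op(Y2, b) = op(g(unit), b).
Decompose op/2: Y2 = g(unit),  b = b.
Bind Y2 := g(unit); substituting into the one remaining equation that mentions Y2 gives: branch(5, branch(op(g(unit), g(unit)), op(g(unit), b), false), 0) = branch(5, Z, 0).
Delete trivial equation b = b.
Decompose branch/3: 5 = 5,  branch(op(g(unit), g(unit)), op(g(unit), b), false) = Z,  0 = 0.
Delete trivial equation 5 = 5.
Bind Z := branch(op(g(unit), g(unit)), op(g(unit), b), false); no other remaining equation mentions Z. Substituting into the earlier binding gives S := branch(p(true, branch(op(g(unit), g(unit)), op(g(unit), b), false)), op(0, 0), branch(op(g(unit), g(unit)), op(g(unit), b), false)).
Delete trivial equation 0 = 0.
MGU = { Y1 ↦ g(unit), S ↦ branch(p(true, branch(op(g(unit), g(unit)), op(g(unit), b), false)), op(0, 0), branch(op(g(unit), g(unit)), op(g(unit), b), false)), Y2 ↦ g(unit), Z ↦ branch(op(g(unit), g(unit)), op(g(unit), b), false) }, so Z ↦ branch(op(g(unit), g(unit)), op(g(unit), b), false).

branch(op(g(unit), g(unit)), op(g(unit), b), false)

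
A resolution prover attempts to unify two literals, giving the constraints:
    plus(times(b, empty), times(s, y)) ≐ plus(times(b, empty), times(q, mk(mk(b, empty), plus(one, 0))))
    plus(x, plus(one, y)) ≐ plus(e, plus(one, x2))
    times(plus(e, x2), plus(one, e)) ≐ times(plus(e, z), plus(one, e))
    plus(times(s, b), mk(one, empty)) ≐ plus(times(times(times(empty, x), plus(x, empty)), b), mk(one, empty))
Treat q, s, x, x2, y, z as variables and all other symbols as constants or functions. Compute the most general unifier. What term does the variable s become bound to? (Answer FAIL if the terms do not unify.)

times(times(empty, e), plus(e, empty))

Decompose plus/2: times(b, empty) ≐ times(b, empty),  times(s, y) ≐ times(q, mk(mk(b, empty), plus(one, 0))).
Delete trivial equation times(b, empty) ≐ times(b, empty).
Decompose times/2: s ≐ q,  y ≐ mk(mk(b, empty), plus(one, 0)).
Bind s := q; substituting into the one remaining equation that mentions s gives: plus(times(q, b), mk(one, empty)) ≐ plus(times(times(times(empty, x), plus(x, empty)), b), mk(one, empty)).
Bind y := mk(mk(b, empty), plus(one, 0)); substituting into the one remaining equation that mentions y gives: plus(x, plus(one, mk(mk(b, empty), plus(one, 0)))) ≐ plus(e, plus(one, x2)).
Decompose plus/2: x ≐ e,  plus(one, mk(mk(b, empty), plus(one, 0))) ≐ plus(one, x2).
Bind x := e; substituting into the one remaining equation that mentions x gives: plus(times(q, b), mk(one, empty)) ≐ plus(times(times(times(empty, e), plus(e, empty)), b), mk(one, empty)).
Decompose plus/2: one ≐ one,  mk(mk(b, empty), plus(one, 0)) ≐ x2.
Delete trivial equation one ≐ one.
Bind x2 := mk(mk(b, empty), plus(one, 0)); substituting into the one remaining equation that mentions x2 gives: times(plus(e, mk(mk(b, empty), plus(one, 0))), plus(one, e)) ≐ times(plus(e, z), plus(one, e)).
Decompose times/2: plus(e, mk(mk(b, empty), plus(one, 0))) ≐ plus(e, z),  plus(one, e) ≐ plus(one, e).
Decompose plus/2: e ≐ e,  mk(mk(b, empty), plus(one, 0)) ≐ z.
Delete trivial equation e ≐ e.
Bind z := mk(mk(b, empty), plus(one, 0)); no other remaining equation mentions z.
Delete trivial equation plus(one, e) ≐ plus(one, e).
Decompose plus/2: times(q, b) ≐ times(times(times(empty, e), plus(e, empty)), b),  mk(one, empty) ≐ mk(one, empty).
Decompose times/2: q ≐ times(times(empty, e), plus(e, empty)),  b ≐ b.
Bind q := times(times(empty, e), plus(e, empty)); no other remaining equation mentions q. Substituting into the earlier binding gives s := times(times(empty, e), plus(e, empty)).
Delete trivial equation b ≐ b.
Delete trivial equation mk(one, empty) ≐ mk(one, empty).
MGU = { s -> times(times(empty, e), plus(e, empty)), y -> mk(mk(b, empty), plus(one, 0)), x -> e, x2 -> mk(mk(b, empty), plus(one, 0)), z -> mk(mk(b, empty), plus(one, 0)), q -> times(times(empty, e), plus(e, empty)) }, so s -> times(times(empty, e), plus(e, empty)).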